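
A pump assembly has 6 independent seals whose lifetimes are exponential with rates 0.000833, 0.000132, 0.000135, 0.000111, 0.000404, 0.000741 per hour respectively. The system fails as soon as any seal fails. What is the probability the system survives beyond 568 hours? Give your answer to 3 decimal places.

0.262

The time to first failure is exponential with rate Σλ = 0.000833 + 0.000132 + 0.000135 + 0.000111 + 0.000404 + 0.000741 = 0.002356.
P(min > 568) = e^(−0.002356·568) = e^(−1.3382) ≈ 0.262.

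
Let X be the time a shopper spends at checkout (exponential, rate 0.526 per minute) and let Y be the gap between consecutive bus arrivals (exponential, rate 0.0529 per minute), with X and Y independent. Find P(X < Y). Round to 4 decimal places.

0.9086

λ_1 = 0.526, λ_2 = 0.0529.
For independent exponentials, P(X < Y) = λ_1/(λ_1+λ_2) = 0.526/0.5789 ≈ 0.9086.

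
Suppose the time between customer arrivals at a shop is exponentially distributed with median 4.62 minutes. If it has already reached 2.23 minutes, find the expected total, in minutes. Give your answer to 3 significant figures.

For an exponential, median = ln(2)/λ, so λ = ln 2 / 4.62 = 0.150032 per minute.
By memorylessness, E[X | X > 2.23] = 2.23 + 1/λ = 2.23 + 6.66525 = 8.89525 minutes.

8.90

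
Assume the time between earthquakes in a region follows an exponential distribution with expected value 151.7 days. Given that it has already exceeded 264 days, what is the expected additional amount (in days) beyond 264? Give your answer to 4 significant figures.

151.7

The rate is λ = 1/151.7 = 0.00659196 per day.
By memorylessness, the remaining amount past any threshold is again Exp(λ) with mean 1/λ = 151.7 days.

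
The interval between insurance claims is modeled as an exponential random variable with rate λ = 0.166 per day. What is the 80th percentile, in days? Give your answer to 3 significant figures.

Set 1 − e^(−λt) = 0.8, so t = −ln(0.2)/λ = 1.6094/0.166 ≈ 9.69541 days.

9.70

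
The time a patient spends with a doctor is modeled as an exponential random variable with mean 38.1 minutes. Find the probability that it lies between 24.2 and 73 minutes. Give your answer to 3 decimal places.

0.383

The rate is λ = 1/38.1 = 0.0262467 per minute.
P(24.2 < X < 73) = e^(−λ·24.2) − e^(−λ·73) = 0.52985 − 0.14719 ≈ 0.383.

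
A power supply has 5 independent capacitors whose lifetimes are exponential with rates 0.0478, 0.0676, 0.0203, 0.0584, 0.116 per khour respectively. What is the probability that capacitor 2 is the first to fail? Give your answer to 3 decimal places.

The time to first failure is exponential with rate Σλ = 0.0478 + 0.0676 + 0.0203 + 0.0584 + 0.116 = 0.3101.
P(capacitor 2 first) = λ_2/Σλ = 0.0676/0.3101 ≈ 0.218.

0.218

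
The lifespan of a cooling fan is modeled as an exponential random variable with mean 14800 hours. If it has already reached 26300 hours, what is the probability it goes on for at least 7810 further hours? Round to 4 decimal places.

0.5900

The rate is λ = 1/14800 = 0.0000675676 per hour.
By the memoryless property, P(X > 26300+7810 | X > 26300) = P(X > 7810).
P(X > 7810) = e^(−0.5277) ≈ 0.5900.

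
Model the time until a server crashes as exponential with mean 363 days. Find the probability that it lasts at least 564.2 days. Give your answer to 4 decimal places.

0.2113

The rate is λ = 1/363 = 0.00275482 per day.
P(X > 564.2) = e^(−λ·564.2) = e^(−1.5543) ≈ 0.2113.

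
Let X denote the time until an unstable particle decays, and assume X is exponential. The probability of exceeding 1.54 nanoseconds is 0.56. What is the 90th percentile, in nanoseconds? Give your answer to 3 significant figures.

e^(−λ·1.54) = 0.56 ⇒ λ = −ln(0.56)/1.54 = 0.376506.
90th percentile: 1 − e^(−λt) = 0.9, t = −ln(0.1)/λ = 6.11567 nanoseconds.

6.12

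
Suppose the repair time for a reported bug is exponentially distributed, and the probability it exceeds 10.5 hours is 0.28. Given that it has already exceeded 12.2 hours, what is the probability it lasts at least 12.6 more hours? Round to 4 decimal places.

From e^(−λ·10.5) = 0.28, λ = −ln(0.28)/10.5 = 0.121235.
Memoryless: P(X > 12.2+12.6 | X > 12.2) = P(X > 12.6) = e^(−0.121235·12.6) ≈ 0.2171.

0.2171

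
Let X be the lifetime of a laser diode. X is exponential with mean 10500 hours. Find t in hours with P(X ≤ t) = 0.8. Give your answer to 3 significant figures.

16900

The rate is λ = 1/10500 = 0.0000952381 per hour.
Set 1 − e^(−λt) = 0.8, so t = −ln(0.2)/λ = 1.6094/0.0000952381 ≈ 16899.1 hours.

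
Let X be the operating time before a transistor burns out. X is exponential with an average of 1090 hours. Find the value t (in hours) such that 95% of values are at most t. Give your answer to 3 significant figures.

The rate is λ = 1/1090 = 0.000917431 per hour.
Set 1 − e^(−λt) = 0.95, so t = −ln(0.05)/λ = 2.9957/0.000917431 ≈ 3265.35 hours.

3270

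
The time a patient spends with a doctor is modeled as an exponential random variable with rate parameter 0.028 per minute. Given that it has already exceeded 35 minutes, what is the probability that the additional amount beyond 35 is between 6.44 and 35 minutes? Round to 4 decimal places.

Memoryless: the residual past 35 is again Exp(λ).
P(6.44 < residual < 35) = e^(−λ·6.44) − e^(−λ·35) = 0.83500 − 0.37531 ≈ 0.4597.

0.4597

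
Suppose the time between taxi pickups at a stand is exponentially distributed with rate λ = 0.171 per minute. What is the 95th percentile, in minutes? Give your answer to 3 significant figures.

Set 1 − e^(−λt) = 0.95, so t = −ln(0.05)/λ = 2.9957/0.171 ≈ 17.5189 minutes.

17.5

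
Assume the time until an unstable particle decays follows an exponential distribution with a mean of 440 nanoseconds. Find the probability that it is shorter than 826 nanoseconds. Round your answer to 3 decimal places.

The rate is λ = 1/440 = 0.00227273 per nanosecond.
P(X ≤ 826) = 1 − e^(−λ·826) = 1 − e^(−1.8773) ≈ 0.847.

0.847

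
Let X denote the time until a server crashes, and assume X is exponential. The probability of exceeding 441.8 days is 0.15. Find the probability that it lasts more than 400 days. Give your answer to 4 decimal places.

0.1795

e^(−λ·441.8) = 0.15 ⇒ λ = −ln(0.15)/441.8 = 0.00429407.
P(X > 400) = e^(−0.00429407·400) = e^(−1.7176) ≈ 0.1795.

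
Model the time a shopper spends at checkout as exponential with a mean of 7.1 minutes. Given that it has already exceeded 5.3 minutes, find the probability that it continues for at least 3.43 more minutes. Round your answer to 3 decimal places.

The rate is λ = 1/7.1 = 0.140845 per minute.
P(X > s+t | X > s) = e^(−λ(s+t))/e^(−λs) = e^(−λt), independent of s = 5.3.
P(X > 3.43) = e^(−0.4831) ≈ 0.617.

0.617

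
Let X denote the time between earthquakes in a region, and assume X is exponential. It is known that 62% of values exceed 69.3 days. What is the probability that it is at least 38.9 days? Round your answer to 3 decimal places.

0.765

e^(−λ·69.3) = 0.62 ⇒ λ = −ln(0.62)/69.3 = 0.00689806.
P(X > 38.9) = e^(−0.00689806·38.9) = e^(−0.26833) ≈ 0.765.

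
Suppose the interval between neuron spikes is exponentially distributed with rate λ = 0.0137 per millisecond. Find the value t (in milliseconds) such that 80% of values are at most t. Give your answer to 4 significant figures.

Set 1 − e^(−λt) = 0.8, so t = −ln(0.2)/λ = 1.6094/0.0137 ≈ 117.477 milliseconds.

117.5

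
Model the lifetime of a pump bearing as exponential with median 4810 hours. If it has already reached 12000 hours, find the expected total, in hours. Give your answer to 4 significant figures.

For an exponential, median = ln(2)/λ, so λ = ln 2 / 4810 = 0.000144105 per hour.
By memorylessness, E[X | X > 12000] = 12000 + 1/λ = 12000 + 6939.36 = 18939.4 hours.

18940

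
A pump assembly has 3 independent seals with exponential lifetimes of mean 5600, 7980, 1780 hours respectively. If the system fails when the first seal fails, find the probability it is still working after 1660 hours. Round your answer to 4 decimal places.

0.2376

The first failure time is exponential with rate Σλ_i = 1/5600 + 1/7980 + 1/1780 = 0.000865682 per hour.
P(min > 1660) = e^(−0.000865682·1660) = e^(−1.437) ≈ 0.2376.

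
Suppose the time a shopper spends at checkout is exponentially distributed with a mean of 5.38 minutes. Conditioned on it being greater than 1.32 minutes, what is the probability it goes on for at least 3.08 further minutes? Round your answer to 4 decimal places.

The rate is λ = 1/5.38 = 0.185874 per minute.
P(X > s+t | X > s) = e^(−λ(s+t))/e^(−λs) = e^(−λt), independent of s = 1.32.
P(X > 3.08) = e^(−0.57249) ≈ 0.5641.

0.5641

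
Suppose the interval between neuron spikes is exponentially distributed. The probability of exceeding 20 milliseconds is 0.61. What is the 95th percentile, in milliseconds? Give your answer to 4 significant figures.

121.2

e^(−λ·20) = 0.61 ⇒ λ = −ln(0.61)/20 = 0.0247148.
95th percentile: 1 − e^(−λt) = 0.95, t = −ln(0.05)/λ = 121.212 milliseconds.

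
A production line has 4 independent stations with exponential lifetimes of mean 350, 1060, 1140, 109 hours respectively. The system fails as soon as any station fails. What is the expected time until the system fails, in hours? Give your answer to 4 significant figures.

72.19

The first failure time is exponential with rate Σλ_i = 1/350 + 1/1060 + 1/1140 + 1/109 = 0.013852 per hour.
E[min] = 1/Σλ = 1/0.013852 = 72.1915 hours.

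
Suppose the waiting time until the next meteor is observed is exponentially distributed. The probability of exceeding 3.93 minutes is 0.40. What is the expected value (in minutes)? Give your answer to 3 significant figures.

e^(−λ·3.93) = 0.40 ⇒ λ = −ln(0.40)/3.93 = 0.233153.
Mean = 1/λ = 4.28903 minutes.

4.29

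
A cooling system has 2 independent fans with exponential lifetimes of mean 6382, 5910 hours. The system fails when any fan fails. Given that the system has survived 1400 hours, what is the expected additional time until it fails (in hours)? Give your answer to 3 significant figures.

3070

First-failure rate Σλ = 1/6382 + 1/5910 = 0.000325895.
By memorylessness the expected residual is 1/Σλ = 3068.47 hours, regardless of the 1400 already elapsed.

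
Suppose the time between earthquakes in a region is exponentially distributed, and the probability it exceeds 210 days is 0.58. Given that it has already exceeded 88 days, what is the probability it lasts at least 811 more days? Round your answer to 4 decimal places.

0.1220

From e^(−λ·210) = 0.58, λ = −ln(0.58)/210 = 0.00259394.
Memoryless: P(X > 88+811 | X > 88) = P(X > 811) = e^(−0.00259394·811) ≈ 0.1220.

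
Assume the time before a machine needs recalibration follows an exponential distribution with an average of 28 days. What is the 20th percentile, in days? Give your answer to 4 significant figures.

6.248

The rate is λ = 1/28 = 0.0357143 per day.
Set 1 − e^(−λt) = 0.2, so t = −ln(0.8)/λ = 0.22314/0.0357143 ≈ 6.24802 days.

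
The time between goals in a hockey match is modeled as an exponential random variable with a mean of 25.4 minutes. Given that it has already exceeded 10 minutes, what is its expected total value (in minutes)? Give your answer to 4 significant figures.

35.40

The rate is λ = 1/25.4 = 0.0393701 per minute.
By memorylessness, E[X | X > 10] = 10 + 1/λ = 10 + 25.4 = 35.4 minutes.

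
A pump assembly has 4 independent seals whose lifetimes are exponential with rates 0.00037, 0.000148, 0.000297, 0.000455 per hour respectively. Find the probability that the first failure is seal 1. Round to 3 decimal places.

0.291

The time to first failure is exponential with rate Σλ = 0.00037 + 0.000148 + 0.000297 + 0.000455 = 0.00127.
P(seal 1 first) = λ_1/Σλ = 0.00037/0.00127 ≈ 0.291.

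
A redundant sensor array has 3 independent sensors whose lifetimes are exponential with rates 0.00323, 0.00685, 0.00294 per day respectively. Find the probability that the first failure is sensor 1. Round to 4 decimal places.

The time to first failure is exponential with rate Σλ = 0.00323 + 0.00685 + 0.00294 = 0.01302.
P(sensor 1 first) = λ_1/Σλ = 0.00323/0.01302 ≈ 0.2481.

0.2481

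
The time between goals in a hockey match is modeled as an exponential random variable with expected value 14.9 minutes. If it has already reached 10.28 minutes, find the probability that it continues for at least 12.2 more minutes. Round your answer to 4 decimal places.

The rate is λ = 1/14.9 = 0.0671141 per minute.
By the memoryless property, P(X > 10.28+12.2 | X > 10.28) = P(X > 12.2).
P(X > 12.2) = e^(−0.81879) ≈ 0.4410.

0.4410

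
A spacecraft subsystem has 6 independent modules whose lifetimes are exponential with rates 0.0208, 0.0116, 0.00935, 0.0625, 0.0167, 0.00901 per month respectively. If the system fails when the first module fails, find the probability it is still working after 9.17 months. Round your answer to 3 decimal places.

0.304

The time to first failure is exponential with rate Σλ = 0.0208 + 0.0116 + 0.00935 + 0.0625 + 0.0167 + 0.00901 = 0.12996.
P(min > 9.17) = e^(−0.12996·9.17) = e^(−1.1917) ≈ 0.304.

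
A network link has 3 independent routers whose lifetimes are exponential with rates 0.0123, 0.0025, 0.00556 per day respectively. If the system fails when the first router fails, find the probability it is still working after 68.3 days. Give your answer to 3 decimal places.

The time to first failure is exponential with rate Σλ = 0.0123 + 0.0025 + 0.00556 = 0.02036.
P(min > 68.3) = e^(−0.02036·68.3) = e^(−1.3906) ≈ 0.249.

0.249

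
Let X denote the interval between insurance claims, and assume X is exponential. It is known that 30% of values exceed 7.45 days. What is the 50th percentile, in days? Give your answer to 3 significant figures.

e^(−λ·7.45) = 0.30 ⇒ λ = −ln(0.30)/7.45 = 0.161607.
50th percentile: 1 − e^(−λt) = 0.5, t = −ln(0.5)/λ = 4.28909 days.

4.29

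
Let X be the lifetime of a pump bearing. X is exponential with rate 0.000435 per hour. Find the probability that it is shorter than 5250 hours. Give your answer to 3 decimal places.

P(X ≤ 5250) = 1 − e^(−λ·5250) = 1 − e^(−2.2837) ≈ 0.898.

0.898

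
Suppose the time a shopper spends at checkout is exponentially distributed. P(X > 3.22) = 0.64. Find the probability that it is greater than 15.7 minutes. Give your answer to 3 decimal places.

e^(−λ·3.22) = 0.64 ⇒ λ = −ln(0.64)/3.22 = 0.138598.
P(X > 15.7) = e^(−0.138598·15.7) = e^(−2.176) ≈ 0.113.

0.113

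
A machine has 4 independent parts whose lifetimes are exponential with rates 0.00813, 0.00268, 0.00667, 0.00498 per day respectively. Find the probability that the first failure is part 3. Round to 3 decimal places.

The time to first failure is exponential with rate Σλ = 0.00813 + 0.00268 + 0.00667 + 0.00498 = 0.02246.
P(part 3 first) = λ_3/Σλ = 0.00667/0.02246 ≈ 0.297.

0.297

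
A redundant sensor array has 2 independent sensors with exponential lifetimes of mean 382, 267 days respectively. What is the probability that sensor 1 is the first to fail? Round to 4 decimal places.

Rates: λ_i = 1/mean_i → 0.0026178, 0.00374532; Σλ = 0.00636312.
P(sensor 1 first) = λ_1/Σλ = 0.0026178/0.00636312 ≈ 0.4114.

0.4114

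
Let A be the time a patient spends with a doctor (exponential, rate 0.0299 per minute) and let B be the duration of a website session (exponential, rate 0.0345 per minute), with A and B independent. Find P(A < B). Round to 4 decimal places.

0.4643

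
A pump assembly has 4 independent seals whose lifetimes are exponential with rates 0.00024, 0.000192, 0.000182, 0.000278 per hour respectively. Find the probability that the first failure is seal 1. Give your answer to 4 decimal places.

0.2691

The time to first failure is exponential with rate Σλ = 0.00024 + 0.000192 + 0.000182 + 0.000278 = 0.000892.
P(seal 1 first) = λ_1/Σλ = 0.00024/0.000892 ≈ 0.2691.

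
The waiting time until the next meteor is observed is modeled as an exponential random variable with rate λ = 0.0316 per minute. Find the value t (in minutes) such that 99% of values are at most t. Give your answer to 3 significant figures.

Set 1 − e^(−λt) = 0.99, so t = −ln(0.01)/λ = 4.6052/0.0316 ≈ 145.733 minutes.

146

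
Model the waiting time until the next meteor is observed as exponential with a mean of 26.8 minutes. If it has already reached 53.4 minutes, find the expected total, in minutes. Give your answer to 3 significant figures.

The rate is λ = 1/26.8 = 0.0373134 per minute.
By memorylessness, E[X | X > 53.4] = 53.4 + 1/λ = 53.4 + 26.8 = 80.2 minutes.

80.2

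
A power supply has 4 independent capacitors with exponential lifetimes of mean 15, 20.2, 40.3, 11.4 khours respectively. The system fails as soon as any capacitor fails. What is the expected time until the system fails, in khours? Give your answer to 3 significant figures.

4.37

The first failure time is exponential with rate Σλ_i = 1/15 + 1/20.2 + 1/40.3 + 1/11.4 = 0.228705 per khour.
E[min] = 1/Σλ = 1/0.228705 = 4.37245 khours.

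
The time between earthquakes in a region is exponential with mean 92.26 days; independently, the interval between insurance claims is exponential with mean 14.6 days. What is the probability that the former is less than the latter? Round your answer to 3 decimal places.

λ_1 = 1/92.26 = 0.0108389, λ_2 = 1/14.6 = 0.0684932.
For independent exponentials, P(the former < the latter) = λ_1/(λ_1+λ_2) = 0.0108389/0.0793321 ≈ 0.137.

0.137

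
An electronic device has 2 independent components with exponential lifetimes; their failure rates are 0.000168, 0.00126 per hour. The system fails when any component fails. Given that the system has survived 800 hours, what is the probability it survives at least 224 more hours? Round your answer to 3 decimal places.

0.726

Time to first failure ~ Exp(Σλ) with Σλ = 0.001428.
By memorylessness, P(T > 800+224 | T > 800) = P(T > 224) = e^(−0.001428·224) ≈ 0.726.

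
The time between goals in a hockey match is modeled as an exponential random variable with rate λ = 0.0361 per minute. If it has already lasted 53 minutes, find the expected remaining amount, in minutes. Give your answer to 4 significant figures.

27.70

By memorylessness, the remaining amount past any threshold is again Exp(λ) with mean 1/λ = 27.7008 minutes.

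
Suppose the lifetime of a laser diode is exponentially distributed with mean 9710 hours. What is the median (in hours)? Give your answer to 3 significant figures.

6730

The rate is λ = 1/9710 = 0.000102987 per hour.
Set 1 − e^(−λt) = 0.5, so t = −ln(0.5)/λ = 0.69315/0.000102987 ≈ 6730.46 hours.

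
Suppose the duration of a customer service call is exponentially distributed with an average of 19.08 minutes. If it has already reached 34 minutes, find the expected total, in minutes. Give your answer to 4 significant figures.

The rate is λ = 1/19.08 = 0.0524109 per minute.
By memorylessness, E[X | X > 34] = 34 + 1/λ = 34 + 19.08 = 53.08 minutes.

53.08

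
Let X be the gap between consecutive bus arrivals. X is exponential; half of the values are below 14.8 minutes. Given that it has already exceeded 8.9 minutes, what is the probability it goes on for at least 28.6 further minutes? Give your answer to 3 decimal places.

For an exponential, median = ln(2)/λ, so λ = ln 2 / 14.8 = 0.0468343 per minute.
The exponential is memoryless, so the remaining time is again Exp(λ): the condition X > 8.9 is irrelevant.
P(X > 28.6) = e^(−1.3395) ≈ 0.262.

0.262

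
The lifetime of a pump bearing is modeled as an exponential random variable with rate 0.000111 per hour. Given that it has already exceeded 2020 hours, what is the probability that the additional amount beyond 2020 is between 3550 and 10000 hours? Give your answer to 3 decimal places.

0.345

Memoryless: the residual past 2020 is again Exp(λ).
P(3550 < residual < 10000) = e^(−λ·3550) − e^(−λ·10000) = 0.67432 − 0.32956 ≈ 0.345.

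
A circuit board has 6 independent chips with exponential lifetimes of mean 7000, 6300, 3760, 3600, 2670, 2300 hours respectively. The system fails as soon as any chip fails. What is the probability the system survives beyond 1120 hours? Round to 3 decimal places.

The first failure time is exponential with rate Σλ_i = 1/7000 + 1/6300 + 1/3760 + 1/3600 + 1/2670 + 1/2300 = 0.00165464 per hour.
P(min > 1120) = e^(−0.00165464·1120) = e^(−1.8532) ≈ 0.157.

0.157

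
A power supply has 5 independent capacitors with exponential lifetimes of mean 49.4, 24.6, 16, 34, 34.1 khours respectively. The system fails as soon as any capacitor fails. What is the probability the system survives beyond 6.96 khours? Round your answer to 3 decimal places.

0.281

The first failure time is exponential with rate Σλ_i = 1/49.4 + 1/24.6 + 1/16 + 1/34 + 1/34.1 = 0.182131 per khour.
P(min > 6.96) = e^(−0.182131·6.96) = e^(−1.2676) ≈ 0.281.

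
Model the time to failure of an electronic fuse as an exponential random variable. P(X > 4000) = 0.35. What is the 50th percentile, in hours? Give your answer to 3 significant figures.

e^(−λ·4000) = 0.35 ⇒ λ = −ln(0.35)/4000 = 0.000262456.
50th percentile: 1 − e^(−λt) = 0.5, t = −ln(0.5)/λ = 2641.01 hours.

2640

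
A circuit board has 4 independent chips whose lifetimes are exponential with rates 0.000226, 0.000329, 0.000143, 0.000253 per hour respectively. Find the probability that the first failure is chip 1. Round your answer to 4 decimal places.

0.2376

The time to first failure is exponential with rate Σλ = 0.000226 + 0.000329 + 0.000143 + 0.000253 = 0.000951.
P(chip 1 first) = λ_1/Σλ = 0.000226/0.000951 ≈ 0.2376.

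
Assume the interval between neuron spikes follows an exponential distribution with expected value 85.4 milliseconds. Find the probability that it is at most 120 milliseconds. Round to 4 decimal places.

0.7547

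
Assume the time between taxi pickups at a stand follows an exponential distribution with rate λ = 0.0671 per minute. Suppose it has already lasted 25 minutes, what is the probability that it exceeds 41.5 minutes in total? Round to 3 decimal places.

0.330

The exponential is memoryless, so the remaining time is again Exp(λ): the condition X > 25 is irrelevant.
P(X > 16.5) = e^(−1.1072) ≈ 0.330.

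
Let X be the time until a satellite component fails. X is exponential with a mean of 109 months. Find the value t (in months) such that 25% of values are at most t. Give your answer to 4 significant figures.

The rate is λ = 1/109 = 0.00917431 per month.
Set 1 − e^(−λt) = 0.25, so t = −ln(0.75)/λ = 0.28768/0.00917431 ≈ 31.3573 months.

31.36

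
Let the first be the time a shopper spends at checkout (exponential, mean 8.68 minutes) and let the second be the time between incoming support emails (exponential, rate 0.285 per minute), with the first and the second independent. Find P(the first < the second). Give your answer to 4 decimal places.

0.2879

λ_1 = 1/8.68 = 0.115207, λ_2 = 0.285.
For independent exponentials, P(the first < the second) = λ_1/(λ_1+λ_2) = 0.115207/0.400207 ≈ 0.2879.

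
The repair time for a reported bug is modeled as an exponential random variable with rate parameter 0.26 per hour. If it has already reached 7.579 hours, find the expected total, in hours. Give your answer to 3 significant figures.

11.4

By memorylessness, E[X | X > 7.579] = 7.579 + 1/λ = 7.579 + 3.84615 = 11.4252 hours.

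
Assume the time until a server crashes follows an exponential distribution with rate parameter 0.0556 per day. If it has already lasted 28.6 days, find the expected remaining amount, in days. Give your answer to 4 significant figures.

17.99

By memorylessness, the remaining amount past any threshold is again Exp(λ) with mean 1/λ = 17.9856 days.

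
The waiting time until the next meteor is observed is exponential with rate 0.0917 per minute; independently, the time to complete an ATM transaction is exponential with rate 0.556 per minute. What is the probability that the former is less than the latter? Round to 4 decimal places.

λ_1 = 0.0917, λ_2 = 0.556.
For independent exponentials, P(the former < the latter) = λ_1/(λ_1+λ_2) = 0.0917/0.6477 ≈ 0.1416.

0.1416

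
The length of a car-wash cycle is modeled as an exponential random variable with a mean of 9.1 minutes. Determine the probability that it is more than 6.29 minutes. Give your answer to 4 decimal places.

The rate is λ = 1/9.1 = 0.10989 per minute.
P(X > 6.29) = e^(−λ·6.29) = e^(−0.69121) ≈ 0.5010.

0.5010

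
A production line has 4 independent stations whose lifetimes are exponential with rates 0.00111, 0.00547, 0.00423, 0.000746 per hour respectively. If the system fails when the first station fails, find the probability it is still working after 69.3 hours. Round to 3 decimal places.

0.449

The time to first failure is exponential with rate Σλ = 0.00111 + 0.00547 + 0.00423 + 0.000746 = 0.011556.
P(min > 69.3) = e^(−0.011556·69.3) = e^(−0.80083) ≈ 0.449.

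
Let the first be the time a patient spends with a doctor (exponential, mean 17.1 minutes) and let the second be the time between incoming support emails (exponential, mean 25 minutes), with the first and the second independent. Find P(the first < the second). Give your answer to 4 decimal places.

λ_1 = 1/17.1 = 0.0584795, λ_2 = 1/25 = 0.04.
For independent exponentials, P(the first < the second) = λ_1/(λ_1+λ_2) = 0.0584795/0.0984795 ≈ 0.5938.

0.5938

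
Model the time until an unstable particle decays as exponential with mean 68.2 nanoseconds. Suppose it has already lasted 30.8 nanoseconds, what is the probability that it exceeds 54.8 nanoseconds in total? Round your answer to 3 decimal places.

The rate is λ = 1/68.2 = 0.0146628 per nanosecond.
The exponential is memoryless, so the remaining time is again Exp(λ): the condition X > 30.8 is irrelevant.
P(X > 24) = e^(−0.35191) ≈ 0.703.

0.703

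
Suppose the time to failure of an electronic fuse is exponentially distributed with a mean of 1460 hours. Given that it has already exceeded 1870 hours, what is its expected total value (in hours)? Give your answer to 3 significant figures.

The rate is λ = 1/1460 = 0.000684932 per hour.
By memorylessness, E[X | X > 1870] = 1870 + 1/λ = 1870 + 1460 = 3330 hours.

3330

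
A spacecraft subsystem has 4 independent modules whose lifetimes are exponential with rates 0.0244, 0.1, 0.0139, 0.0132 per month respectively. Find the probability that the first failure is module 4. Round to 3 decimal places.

The time to first failure is exponential with rate Σλ = 0.0244 + 0.1 + 0.0139 + 0.0132 = 0.1515.
P(module 4 first) = λ_4/Σλ = 0.0132/0.1515 ≈ 0.087.

0.087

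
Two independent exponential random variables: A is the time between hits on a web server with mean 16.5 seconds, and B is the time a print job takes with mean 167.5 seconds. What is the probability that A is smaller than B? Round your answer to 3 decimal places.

0.910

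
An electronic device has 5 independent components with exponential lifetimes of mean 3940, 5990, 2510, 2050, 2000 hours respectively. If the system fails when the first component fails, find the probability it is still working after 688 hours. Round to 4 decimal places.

The first failure time is exponential with rate Σλ_i = 1/3940 + 1/5990 + 1/2510 + 1/2050 + 1/2000 = 0.00180696 per hour.
P(min > 688) = e^(−0.00180696·688) = e^(−1.2432) ≈ 0.2885.

0.2885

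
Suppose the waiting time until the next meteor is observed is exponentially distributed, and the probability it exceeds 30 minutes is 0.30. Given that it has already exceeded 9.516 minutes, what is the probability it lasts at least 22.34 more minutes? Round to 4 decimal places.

From e^(−λ·30) = 0.30, λ = −ln(0.30)/30 = 0.0401324.
Memoryless: P(X > 9.516+22.34 | X > 9.516) = P(X > 22.34) = e^(−0.0401324·22.34) ≈ 0.4080.

0.4080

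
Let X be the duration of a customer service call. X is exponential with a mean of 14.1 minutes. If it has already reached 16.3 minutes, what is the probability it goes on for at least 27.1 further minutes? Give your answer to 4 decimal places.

The rate is λ = 1/14.1 = 0.070922 per minute.
P(X > s+t | X > s) = e^(−λ(s+t))/e^(−λs) = e^(−λt), independent of s = 16.3.
P(X > 27.1) = e^(−1.922) ≈ 0.1463.

0.1463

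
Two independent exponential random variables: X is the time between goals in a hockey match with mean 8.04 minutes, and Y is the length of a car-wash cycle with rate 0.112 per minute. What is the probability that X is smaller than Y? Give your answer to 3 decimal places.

0.526

λ_1 = 1/8.04 = 0.124378, λ_2 = 0.112.
For independent exponentials, P(X < Y) = λ_1/(λ_1+λ_2) = 0.124378/0.236378 ≈ 0.526.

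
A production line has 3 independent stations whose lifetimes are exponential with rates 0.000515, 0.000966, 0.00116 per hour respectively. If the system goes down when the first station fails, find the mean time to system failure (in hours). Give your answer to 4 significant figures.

The time to first failure is exponential with rate Σλ = 0.000515 + 0.000966 + 0.00116 = 0.002641.
E[min] = 1/Σλ = 1/0.002641 = 378.644 hours.

378.6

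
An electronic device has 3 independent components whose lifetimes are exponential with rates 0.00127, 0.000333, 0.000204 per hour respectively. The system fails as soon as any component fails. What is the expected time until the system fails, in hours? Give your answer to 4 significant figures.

553.4

The time to first failure is exponential with rate Σλ = 0.00127 + 0.000333 + 0.000204 = 0.001807.
E[min] = 1/Σλ = 1/0.001807 = 553.403 hours.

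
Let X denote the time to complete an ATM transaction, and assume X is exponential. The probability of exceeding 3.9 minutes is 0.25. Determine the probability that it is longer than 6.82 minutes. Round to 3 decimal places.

0.089

e^(−λ·3.9) = 0.25 ⇒ λ = −ln(0.25)/3.9 = 0.35546.
P(X > 6.82) = e^(−0.35546·6.82) = e^(−2.4242) ≈ 0.089.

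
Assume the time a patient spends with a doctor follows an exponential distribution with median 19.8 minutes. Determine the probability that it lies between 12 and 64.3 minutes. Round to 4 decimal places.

For an exponential, median = ln(2)/λ, so λ = ln 2 / 19.8 = 0.0350074 per minute.
P(12 < X < 64.3) = e^(−λ·12) − e^(−λ·64.3) = 0.65699 − 0.10530 ≈ 0.5517.

0.5517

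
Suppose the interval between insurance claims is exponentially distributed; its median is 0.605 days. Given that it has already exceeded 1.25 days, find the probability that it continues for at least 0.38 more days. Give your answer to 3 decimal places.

For an exponential, median = ln(2)/λ, so λ = ln 2 / 0.605 = 1.1457 per day.
P(X > s+t | X > s) = e^(−λ(s+t))/e^(−λs) = e^(−λt), independent of s = 1.25.
P(X > 0.38) = e^(−0.43537) ≈ 0.647.

0.647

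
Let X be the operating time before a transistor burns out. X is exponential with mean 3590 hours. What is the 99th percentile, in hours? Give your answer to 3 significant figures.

16500

The rate is λ = 1/3590 = 0.000278552 per hour.
Set 1 − e^(−λt) = 0.99, so t = −ln(0.01)/λ = 4.6052/0.000278552 ≈ 16532.6 hours.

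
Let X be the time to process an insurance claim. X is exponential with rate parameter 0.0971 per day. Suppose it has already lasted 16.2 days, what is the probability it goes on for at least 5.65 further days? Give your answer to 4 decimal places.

0.5777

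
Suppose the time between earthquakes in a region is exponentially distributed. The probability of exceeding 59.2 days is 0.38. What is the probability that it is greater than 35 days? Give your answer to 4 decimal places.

e^(−λ·59.2) = 0.38 ⇒ λ = −ln(0.38)/59.2 = 0.0163443.
P(X > 35) = e^(−0.0163443·35) = e^(−0.57205) ≈ 0.5644.

0.5644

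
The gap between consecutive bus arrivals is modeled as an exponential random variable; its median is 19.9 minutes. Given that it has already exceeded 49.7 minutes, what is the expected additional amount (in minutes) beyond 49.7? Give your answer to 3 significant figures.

28.7

For an exponential, median = ln(2)/λ, so λ = ln 2 / 19.9 = 0.0348315 per minute.
By memorylessness, the remaining amount past any threshold is again Exp(λ) with mean 1/λ = 28.7096 minutes.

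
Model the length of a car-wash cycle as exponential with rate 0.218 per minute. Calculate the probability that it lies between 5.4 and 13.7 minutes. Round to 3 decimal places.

P(5.4 < X < 13.7) = e^(−λ·5.4) − e^(−λ·13.7) = 0.30814 − 0.05046 ≈ 0.258.

0.258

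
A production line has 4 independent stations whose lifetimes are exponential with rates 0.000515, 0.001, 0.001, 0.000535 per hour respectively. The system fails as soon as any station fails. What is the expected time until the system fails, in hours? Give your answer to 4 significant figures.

327.9

The time to first failure is exponential with rate Σλ = 0.000515 + 0.001 + 0.001 + 0.000535 = 0.00305.
E[min] = 1/Σλ = 1/0.00305 = 327.869 hours.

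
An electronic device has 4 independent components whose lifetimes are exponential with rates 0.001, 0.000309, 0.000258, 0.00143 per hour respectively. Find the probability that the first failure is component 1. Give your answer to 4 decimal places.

The time to first failure is exponential with rate Σλ = 0.001 + 0.000309 + 0.000258 + 0.00143 = 0.002997.
P(component 1 first) = λ_1/Σλ = 0.001/0.002997 ≈ 0.3337.

0.3337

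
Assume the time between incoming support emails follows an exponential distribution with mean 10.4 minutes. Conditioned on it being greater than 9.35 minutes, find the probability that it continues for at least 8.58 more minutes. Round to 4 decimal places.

The rate is λ = 1/10.4 = 0.0961538 per minute.
P(X > s+t | X > s) = e^(−λ(s+t))/e^(−λs) = e^(−λt), independent of s = 9.35.
P(X > 8.58) = e^(−0.825) ≈ 0.4382.

0.4382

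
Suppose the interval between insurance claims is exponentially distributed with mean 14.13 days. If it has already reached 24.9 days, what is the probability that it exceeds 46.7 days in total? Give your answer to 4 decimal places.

The rate is λ = 1/14.13 = 0.0707714 per day.
P(X > s+t | X > s) = e^(−λ(s+t))/e^(−λs) = e^(−λt), independent of s = 24.9.
P(X > 21.8) = e^(−1.5428) ≈ 0.2138.

0.2138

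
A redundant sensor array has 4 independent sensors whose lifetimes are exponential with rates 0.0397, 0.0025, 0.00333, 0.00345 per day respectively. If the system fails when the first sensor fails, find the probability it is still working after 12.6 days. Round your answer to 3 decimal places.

0.539

The time to first failure is exponential with rate Σλ = 0.0397 + 0.0025 + 0.00333 + 0.00345 = 0.04898.
P(min > 12.6) = e^(−0.04898·12.6) = e^(−0.61715) ≈ 0.539.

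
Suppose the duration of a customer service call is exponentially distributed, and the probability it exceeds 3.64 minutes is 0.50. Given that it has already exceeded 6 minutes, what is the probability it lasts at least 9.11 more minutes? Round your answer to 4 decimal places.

From e^(−λ·3.64) = 0.50, λ = −ln(0.50)/3.64 = 0.190425.
Memoryless: P(X > 6+9.11 | X > 6) = P(X > 9.11) = e^(−0.190425·9.11) ≈ 0.1764.

0.1764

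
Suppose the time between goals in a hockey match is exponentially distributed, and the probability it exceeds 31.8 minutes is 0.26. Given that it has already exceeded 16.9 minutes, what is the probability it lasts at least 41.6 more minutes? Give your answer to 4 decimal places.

0.1717

From e^(−λ·31.8) = 0.26, λ = −ln(0.26)/31.8 = 0.0423608.
Memoryless: P(X > 16.9+41.6 | X > 16.9) = P(X > 41.6) = e^(−0.0423608·41.6) ≈ 0.1717.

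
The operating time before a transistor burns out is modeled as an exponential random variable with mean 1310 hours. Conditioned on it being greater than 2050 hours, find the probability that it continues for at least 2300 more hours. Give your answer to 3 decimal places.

The rate is λ = 1/1310 = 0.000763359 per hour.
P(X > s+t | X > s) = e^(−λ(s+t))/e^(−λs) = e^(−λt), independent of s = 2050.
P(X > 2300) = e^(−1.7557) ≈ 0.173.

0.173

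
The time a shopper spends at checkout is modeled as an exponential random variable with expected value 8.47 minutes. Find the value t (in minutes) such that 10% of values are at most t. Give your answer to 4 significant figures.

The rate is λ = 1/8.47 = 0.118064 per minute.
Set 1 − e^(−λt) = 0.1, so t = −ln(0.9)/λ = 0.10536/0.118064 ≈ 0.892404 minutes.

0.8924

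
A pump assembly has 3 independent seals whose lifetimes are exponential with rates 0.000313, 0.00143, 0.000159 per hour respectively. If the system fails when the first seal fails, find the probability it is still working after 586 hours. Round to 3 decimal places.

The time to first failure is exponential with rate Σλ = 0.000313 + 0.00143 + 0.000159 = 0.001902.
P(min > 586) = e^(−0.001902·586) = e^(−1.1146) ≈ 0.328.

0.328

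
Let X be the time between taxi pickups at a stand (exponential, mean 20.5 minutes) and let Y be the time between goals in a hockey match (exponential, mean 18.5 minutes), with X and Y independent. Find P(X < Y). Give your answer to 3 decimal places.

λ_1 = 1/20.5 = 0.0487805, λ_2 = 1/18.5 = 0.0540541.
For independent exponentials, P(X < Y) = λ_1/(λ_1+λ_2) = 0.0487805/0.102835 ≈ 0.474.

0.474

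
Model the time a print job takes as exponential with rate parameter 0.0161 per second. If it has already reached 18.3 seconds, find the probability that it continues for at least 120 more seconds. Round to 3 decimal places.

The exponential is memoryless, so the remaining time is again Exp(λ): the condition X > 18.3 is irrelevant.
P(X > 120) = e^(−1.932) ≈ 0.145.

0.145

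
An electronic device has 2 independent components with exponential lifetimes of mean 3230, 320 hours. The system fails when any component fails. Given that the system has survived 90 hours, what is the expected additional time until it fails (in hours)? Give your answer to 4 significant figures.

291.2

First-failure rate Σλ = 1/3230 + 1/320 = 0.0034346.
By memorylessness the expected residual is 1/Σλ = 291.155 hours, regardless of the 90 already elapsed.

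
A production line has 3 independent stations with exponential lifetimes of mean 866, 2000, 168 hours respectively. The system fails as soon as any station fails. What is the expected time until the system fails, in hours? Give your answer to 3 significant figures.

131

The first failure time is exponential with rate Σλ_i = 1/866 + 1/2000 + 1/168 = 0.00760712 per hour.
E[min] = 1/Σλ = 1/0.00760712 = 131.456 hours.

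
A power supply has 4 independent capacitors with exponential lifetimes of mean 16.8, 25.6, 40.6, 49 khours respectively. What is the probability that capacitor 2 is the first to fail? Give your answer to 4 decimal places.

0.2720

Rates: λ_i = 1/mean_i → 0.0595238, 0.0390625, 0.0246305, 0.0204082; Σλ = 0.143625.
P(capacitor 2 first) = λ_2/Σλ = 0.0390625/0.143625 ≈ 0.2720.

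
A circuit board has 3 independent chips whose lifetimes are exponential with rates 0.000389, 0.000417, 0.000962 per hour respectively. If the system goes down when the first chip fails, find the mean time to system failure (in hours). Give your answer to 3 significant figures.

566

The time to first failure is exponential with rate Σλ = 0.000389 + 0.000417 + 0.000962 = 0.001768.
E[min] = 1/Σλ = 1/0.001768 = 565.611 hours.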